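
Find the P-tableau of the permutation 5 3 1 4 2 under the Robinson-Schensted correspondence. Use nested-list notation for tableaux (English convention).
P = [[1, 2], [3, 4], [5]]

Insert 5: appended to row 1. P = [[5]].
Insert 3: 3 bumps 5 from row 1; 5 starts row 2. P = [[3], [5]].
Insert 1: 1 bumps 3 from row 1; 3 bumps 5 from row 2; 5 starts row 3. P = [[1], [3], [5]].
Insert 4: appended to row 1. P = [[1, 4], [3], [5]].
Insert 2: 2 bumps 4 from row 1; 4 appends to row 2. P = [[1, 2], [3, 4], [5]].

So P = [[1, 2], [3, 4], [5]].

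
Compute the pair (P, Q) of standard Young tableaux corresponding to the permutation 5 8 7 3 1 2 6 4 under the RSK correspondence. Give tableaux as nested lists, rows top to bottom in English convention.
P = [[1, 2, 4], [3, 6], [5, 7], [8]], Q = [[1, 2, 7], [3, 6], [4, 8], [5]]

Insert each entry of the permutation into P by Schensted row insertion, recording in Q the position of each new cell.

Insert 5: appended to row 1. P = [[5]].
Insert 8: appended to row 1. P = [[5, 8]].
Insert 7: 7 bumps 8 from row 1; 8 starts row 2. P = [[5, 7], [8]].
Insert 3: 3 bumps 5 from row 1; 5 bumps 8 from row 2; 8 starts row 3. P = [[3, 7], [5], [8]].
Insert 1: 1 bumps 3 from row 1; 3 bumps 5 from row 2; 5 bumps 8 from row 3; 8 starts row 4. P = [[1, 7], [3], [5], [8]].
Insert 2: 2 bumps 7 from row 1; 7 appends to row 2. P = [[1, 2], [3, 7], [5], [8]].
Insert 6: appended to row 1. P = [[1, 2, 6], [3, 7], [5], [8]].
Insert 4: 4 bumps 6 from row 1; 6 bumps 7 from row 2; 7 appends to row 3. P = [[1, 2, 4], [3, 6], [5, 7], [8]].

So P = [[1, 2, 4], [3, 6], [5, 7], [8]], Q = [[1, 2, 7], [3, 6], [4, 8], [5]].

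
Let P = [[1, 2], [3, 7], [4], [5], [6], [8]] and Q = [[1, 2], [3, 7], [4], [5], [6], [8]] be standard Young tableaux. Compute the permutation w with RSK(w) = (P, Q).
Reverse RSK: for i = n, n-1, ..., 1, locate i in Q, remove the corresponding corner cell from P, and reverse-bump its entry up through P; the value ejected from row 1 is w(i).

So w = 6 8 7 5 4 1 3 2.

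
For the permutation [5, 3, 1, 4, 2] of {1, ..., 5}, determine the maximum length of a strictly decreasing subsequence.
3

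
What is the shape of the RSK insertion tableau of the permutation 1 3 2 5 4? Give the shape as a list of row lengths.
[3, 2]

Row-insert each entry into an empty tableau.

After inserting 1: P = [[1]].
After inserting 3: P = [[1, 3]].
After inserting 2: P = [[1, 2], [3]].
After inserting 5: P = [[1, 2, 5], [3]].
After inserting 4: P = [[1, 2, 4], [3, 5]].

The final insertion tableau P = [[1, 2, 4], [3, 5]] has shape [3, 2].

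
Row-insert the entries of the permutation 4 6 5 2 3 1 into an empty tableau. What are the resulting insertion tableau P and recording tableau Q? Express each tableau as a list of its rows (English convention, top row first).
Insert each entry of the permutation into P by Schensted row insertion, recording in Q the position of each new cell.

Insert 4: appended to row 1. P = [[4]].
Insert 6: appended to row 1. P = [[4, 6]].
Insert 5: 5 bumps 6 from row 1; 6 starts row 2. P = [[4, 5], [6]].
Insert 2: 2 bumps 4 from row 1; 4 bumps 6 from row 2; 6 starts row 3. P = [[2, 5], [4], [6]].
Insert 3: 3 bumps 5 from row 1; 5 appends to row 2. P = [[2, 3], [4, 5], [6]].
Insert 1: 1 bumps 2 from row 1; 2 bumps 4 from row 2; 4 bumps 6 from row 3; 6 starts row 4. P = [[1, 3], [2, 5], [4], [6]].

So P = [[1, 3], [2, 5], [4], [6]], Q = [[1, 2], [3, 5], [4], [6]].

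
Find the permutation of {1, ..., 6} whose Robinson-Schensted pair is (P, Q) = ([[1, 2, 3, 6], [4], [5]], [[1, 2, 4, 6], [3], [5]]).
Reverse the RSK construction: for i from n down to 1, find the cell of Q containing i, remove the entry at that cell from P, and reverse-bump it up through P; the value ejected from row 1 is w(i).

Step i=6: Q has 6 at row 1, column 4; remove that cell from P, ejecting 6. So w(6) = 6. P is now [[1, 2, 3], [4], [5]].
Step i=5: Q has 5 at row 3, column 1; remove 5 from row 3 of P and reverse-bump: 5 enters row 2 and ejects 4; 4 enters row 1 and ejects 3. So w(5) = 3. P is now [[1, 2, 4], [5]].
Step i=4: Q has 4 at row 1, column 3; remove that cell from P, ejecting 4. So w(4) = 4. P is now [[1, 2], [5]].
Step i=3: Q has 3 at row 2, column 1; remove 5 from row 2 of P and reverse-bump: 5 enters row 1 and ejects 2. So w(3) = 2. P is now [[1, 5]].
Step i=2: Q has 2 at row 1, column 2; remove that cell from P, ejecting 5. So w(2) = 5. P is now [[1]].
Step i=1: Q has 1 at row 1, column 1; remove that cell from P, ejecting 1. So w(1) = 1. P is now [].

So w = 1 5 2 4 3 6.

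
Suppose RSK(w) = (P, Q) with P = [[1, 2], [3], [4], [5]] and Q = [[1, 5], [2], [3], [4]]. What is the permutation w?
Reverse the RSK construction: for i from n down to 1, find the cell of Q containing i, remove the entry at that cell from P, and reverse-bump it up through P; the value ejected from row 1 is w(i).

Step i=5: Q has 5 at row 1, column 2; remove that cell from P, ejecting 2. So w(5) = 2. P is now [[1], [3], [4], [5]].
Step i=4: Q has 4 at row 4, column 1; remove 5 from row 4 of P and reverse-bump: 5 enters row 3 and ejects 4; 4 enters row 2 and ejects 3; 3 enters row 1 and ejects 1. So w(4) = 1. P is now [[3], [4], [5]].
Step i=3: Q has 3 at row 3, column 1; remove 5 from row 3 of P and reverse-bump: 5 enters row 2 and ejects 4; 4 enters row 1 and ejects 3. So w(3) = 3. P is now [[4], [5]].
Step i=2: Q has 2 at row 2, column 1; remove 5 from row 2 of P and reverse-bump: 5 enters row 1 and ejects 4. So w(2) = 4. P is now [[5]].
Step i=1: Q has 1 at row 1, column 1; remove that cell from P, ejecting 5. So w(1) = 5. P is now [].

So w = 5 4 3 1 2.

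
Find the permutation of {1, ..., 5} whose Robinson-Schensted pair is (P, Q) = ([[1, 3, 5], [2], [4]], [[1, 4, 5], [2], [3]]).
Reverse the RSK construction: for i from n down to 1, find the cell of Q containing i, remove the entry at that cell from P, and reverse-bump it up through P; the value ejected from row 1 is w(i).

Step i=5: Q has 5 at row 1, column 3; remove that cell from P, ejecting 5. So w(5) = 5. P is now [[1, 3], [2], [4]].
Step i=4: Q has 4 at row 1, column 2; remove that cell from P, ejecting 3. So w(4) = 3. P is now [[1], [2], [4]].
Step i=3: Q has 3 at row 3, column 1; remove 4 from row 3 of P and reverse-bump: 4 enters row 2 and ejects 2; 2 enters row 1 and ejects 1. So w(3) = 1. P is now [[2], [4]].
Step i=2: Q has 2 at row 2, column 1; remove 4 from row 2 of P and reverse-bump: 4 enters row 1 and ejects 2. So w(2) = 2. P is now [[4]].
Step i=1: Q has 1 at row 1, column 1; remove that cell from P, ejecting 4. So w(1) = 4. P is now [].

So w = 4 2 1 3 5.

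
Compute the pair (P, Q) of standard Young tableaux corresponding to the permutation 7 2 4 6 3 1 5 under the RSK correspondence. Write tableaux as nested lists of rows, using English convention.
Insert each entry of the permutation into P by Schensted row insertion, recording in Q the position of each new cell.

Insert 7: appended to row 1. P = [[7]].
Insert 2: 2 bumps 7 from row 1; 7 starts row 2. P = [[2], [7]].
Insert 4: appended to row 1. P = [[2, 4], [7]].
Insert 6: appended to row 1. P = [[2, 4, 6], [7]].
Insert 3: 3 bumps 4 from row 1; 4 bumps 7 from row 2; 7 starts row 3. P = [[2, 3, 6], [4], [7]].
Insert 1: 1 bumps 2 from row 1; 2 bumps 4 from row 2; 4 bumps 7 from row 3; 7 starts row 4. P = [[1, 3, 6], [2], [4], [7]].
Insert 5: 5 bumps 6 from row 1; 6 appends to row 2. P = [[1, 3, 5], [2, 6], [4], [7]].

So P = [[1, 3, 5], [2, 6], [4], [7]], Q = [[1, 3, 4], [2, 7], [5], [6]].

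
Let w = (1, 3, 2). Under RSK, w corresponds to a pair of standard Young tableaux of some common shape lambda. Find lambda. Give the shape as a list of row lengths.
RSK row insertion gives P = [[1, 2], [3]], which has shape [2, 1].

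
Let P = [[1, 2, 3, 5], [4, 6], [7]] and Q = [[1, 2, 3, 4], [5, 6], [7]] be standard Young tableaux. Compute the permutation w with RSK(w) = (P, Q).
Reverse the RSK construction: for i from n down to 1, find the cell of Q containing i, remove the entry at that cell from P, and reverse-bump it up through P; the value ejected from row 1 is w(i).

Step i=7: Q has 7 at row 3, column 1; remove 7 from row 3 of P and reverse-bump: 7 enters row 2 and ejects 6; 6 enters row 1 and ejects 5. So w(7) = 5. P is now [[1, 2, 3, 6], [4, 7]].
Step i=6: Q has 6 at row 2, column 2; remove 7 from row 2 of P and reverse-bump: 7 enters row 1 and ejects 6. So w(6) = 6. P is now [[1, 2, 3, 7], [4]].
Step i=5: Q has 5 at row 2, column 1; remove 4 from row 2 of P and reverse-bump: 4 enters row 1 and ejects 3. So w(5) = 3. P is now [[1, 2, 4, 7]].
Step i=4: Q has 4 at row 1, column 4; remove that cell from P, ejecting 7. So w(4) = 7. P is now [[1, 2, 4]].
Step i=3: Q has 3 at row 1, column 3; remove that cell from P, ejecting 4. So w(3) = 4. P is now [[1, 2]].
Step i=2: Q has 2 at row 1, column 2; remove that cell from P, ejecting 2. So w(2) = 2. P is now [[1]].
Step i=1: Q has 1 at row 1, column 1; remove that cell from P, ejecting 1. So w(1) = 1. P is now [].

So w = 1 2 4 7 3 6 5.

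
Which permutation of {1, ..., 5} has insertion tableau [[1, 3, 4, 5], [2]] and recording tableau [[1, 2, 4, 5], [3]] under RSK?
2 3 1 4 5

Reverse the RSK construction: for i from n down to 1, find the cell of Q containing i, remove the entry at that cell from P, and reverse-bump it up through P; the value ejected from row 1 is w(i).

Step i=5: Q has 5 at row 1, column 4; remove that cell from P, ejecting 5. So w(5) = 5. P is now [[1, 3, 4], [2]].
Step i=4: Q has 4 at row 1, column 3; remove that cell from P, ejecting 4. So w(4) = 4. P is now [[1, 3], [2]].
Step i=3: Q has 3 at row 2, column 1; remove 2 from row 2 of P and reverse-bump: 2 enters row 1 and ejects 1. So w(3) = 1. P is now [[2, 3]].
Step i=2: Q has 2 at row 1, column 2; remove that cell from P, ejecting 3. So w(2) = 3. P is now [[2]].
Step i=1: Q has 1 at row 1, column 1; remove that cell from P, ejecting 2. So w(1) = 2. P is now [].

So w = 2 3 1 4 5.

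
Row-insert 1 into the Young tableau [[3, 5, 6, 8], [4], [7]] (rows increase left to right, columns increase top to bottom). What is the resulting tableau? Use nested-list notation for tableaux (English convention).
In row 1, 1 replaces 3 (the leftmost entry greater than 1); 3 is bumped to row 2. In row 2, 3 replaces 4 (the leftmost entry greater than 3); 4 is bumped to row 3. In row 3, 4 replaces 7 (the leftmost entry greater than 4); 7 is bumped to row 4. 7 starts a new row 4. The new tableau is [[1, 5, 6, 8], [3], [4], [7]].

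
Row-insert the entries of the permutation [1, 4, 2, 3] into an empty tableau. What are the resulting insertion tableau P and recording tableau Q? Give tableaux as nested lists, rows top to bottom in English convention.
Insert each entry of the permutation into P by Schensted row insertion, recording in Q the position of each new cell.

Insert 1: appended to row 1. P = [[1]], Q = [[1]].
Insert 4: appended to row 1. P = [[1, 4]], Q = [[1, 2]].
Insert 2: 2 bumps 4 from row 1; 4 starts row 2. P = [[1, 2], [4]], Q = [[1, 2], [3]].
Insert 3: appended to row 1. P = [[1, 2, 3], [4]], Q = [[1, 2, 4], [3]].

So P = [[1, 2, 3], [4]], Q = [[1, 2, 4], [3]].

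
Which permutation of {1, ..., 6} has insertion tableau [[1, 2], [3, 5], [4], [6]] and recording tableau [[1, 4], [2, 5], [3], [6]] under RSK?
Reverse the RSK construction: for i from n down to 1, find the cell of Q containing i, remove the entry at that cell from P, and reverse-bump it up through P; the value ejected from row 1 is w(i).

Step i=6: Q has 6 at row 4, column 1; remove 6 from row 4 of P and reverse-bump: 6 enters row 3 and ejects 4; 4 enters row 2 and ejects 3; 3 enters row 1 and ejects 2. So w(6) = 2. P is now [[1, 3], [4, 5], [6]].
Step i=5: Q has 5 at row 2, column 2; remove 5 from row 2 of P and reverse-bump: 5 enters row 1 and ejects 3. So w(5) = 3. P is now [[1, 5], [4], [6]].
Step i=4: Q has 4 at row 1, column 2; remove that cell from P, ejecting 5. So w(4) = 5. P is now [[1], [4], [6]].
Step i=3: Q has 3 at row 3, column 1; remove 6 from row 3 of P and reverse-bump: 6 enters row 2 and ejects 4; 4 enters row 1 and ejects 1. So w(3) = 1. P is now [[4], [6]].
Step i=2: Q has 2 at row 2, column 1; remove 6 from row 2 of P and reverse-bump: 6 enters row 1 and ejects 4. So w(2) = 4. P is now [[6]].
Step i=1: Q has 1 at row 1, column 1; remove that cell from P, ejecting 6. So w(1) = 6. P is now [].

So w = 6 4 1 5 3 2.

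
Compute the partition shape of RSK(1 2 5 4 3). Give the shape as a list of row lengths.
[3, 1, 1]

Row-insert each entry into an empty tableau.

After inserting 1: P = [[1]].
After inserting 2: P = [[1, 2]].
After inserting 5: P = [[1, 2, 5]].
After inserting 4: P = [[1, 2, 4], [5]].
After inserting 3: P = [[1, 2, 3], [4], [5]].

The final insertion tableau P = [[1, 2, 3], [4], [5]] has shape [3, 1, 1].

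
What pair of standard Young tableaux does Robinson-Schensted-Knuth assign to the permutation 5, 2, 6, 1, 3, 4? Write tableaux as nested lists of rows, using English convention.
Insert each entry of the permutation into P by Schensted row insertion, recording in Q the position of each new cell.

Insert 5: appended to row 1. P = [[5]].
Insert 2: 2 bumps 5 from row 1; 5 starts row 2. P = [[2], [5]].
Insert 6: appended to row 1. P = [[2, 6], [5]].
Insert 1: 1 bumps 2 from row 1; 2 bumps 5 from row 2; 5 starts row 3. P = [[1, 6], [2], [5]].
Insert 3: 3 bumps 6 from row 1; 6 appends to row 2. P = [[1, 3], [2, 6], [5]].
Insert 4: appended to row 1. P = [[1, 3, 4], [2, 6], [5]].

So P = [[1, 3, 4], [2, 6], [5]], Q = [[1, 3, 6], [2, 5], [4]].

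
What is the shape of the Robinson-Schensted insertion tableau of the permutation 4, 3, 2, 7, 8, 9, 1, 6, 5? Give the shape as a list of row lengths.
[4, 2, 2, 1]

Row-insert each entry into an empty tableau.

After inserting 4: P = [[4]].
After inserting 3: P = [[3], [4]].
After inserting 2: P = [[2], [3], [4]].
After inserting 7: P = [[2, 7], [3], [4]].
After inserting 8: P = [[2, 7, 8], [3], [4]].
After inserting 9: P = [[2, 7, 8, 9], [3], [4]].
After inserting 1: P = [[1, 7, 8, 9], [2], [3], [4]].
After inserting 6: P = [[1, 6, 8, 9], [2, 7], [3], [4]].
After inserting 5: P = [[1, 5, 8, 9], [2, 6], [3, 7], [4]].

The final insertion tableau P = [[1, 5, 8, 9], [2, 6], [3, 7], [4]] has shape [4, 2, 2, 1].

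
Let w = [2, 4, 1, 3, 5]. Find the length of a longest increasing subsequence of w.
3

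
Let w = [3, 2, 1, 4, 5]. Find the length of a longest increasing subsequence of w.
3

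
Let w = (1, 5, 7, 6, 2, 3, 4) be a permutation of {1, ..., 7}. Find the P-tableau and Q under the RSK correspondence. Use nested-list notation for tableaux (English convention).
P = [[1, 2, 3, 4], [5, 6], [7]], Q = [[1, 2, 3, 7], [4, 6], [5]]

Insert each entry of the permutation into P by Schensted row insertion, recording in Q the position of each new cell.

Insert 1: appended to row 1. P = [[1]].
Insert 5: appended to row 1. P = [[1, 5]].
Insert 7: appended to row 1. P = [[1, 5, 7]].
Insert 6: 6 bumps 7 from row 1; 7 starts row 2. P = [[1, 5, 6], [7]].
Insert 2: 2 bumps 5 from row 1; 5 bumps 7 from row 2; 7 starts row 3. P = [[1, 2, 6], [5], [7]].
Insert 3: 3 bumps 6 from row 1; 6 appends to row 2. P = [[1, 2, 3], [5, 6], [7]].
Insert 4: appended to row 1. P = [[1, 2, 3, 4], [5, 6], [7]].

So P = [[1, 2, 3, 4], [5, 6], [7]], Q = [[1, 2, 3, 7], [4, 6], [5]].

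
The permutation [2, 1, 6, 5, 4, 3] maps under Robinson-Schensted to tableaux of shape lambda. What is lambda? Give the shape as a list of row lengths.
Row-insert each entry into an empty tableau.

After inserting 2: P = [[2]].
After inserting 1: P = [[1], [2]].
After inserting 6: P = [[1, 6], [2]].
After inserting 5: P = [[1, 5], [2, 6]].
After inserting 4: P = [[1, 4], [2, 5], [6]].
After inserting 3: P = [[1, 3], [2, 4], [5], [6]].

The final insertion tableau P = [[1, 3], [2, 4], [5], [6]] has shape [2, 2, 1, 1].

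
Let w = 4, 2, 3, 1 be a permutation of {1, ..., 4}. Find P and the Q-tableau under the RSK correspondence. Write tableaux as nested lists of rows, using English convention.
P = [[1, 3], [2], [4]], Q = [[1, 3], [2], [4]]

Insert each entry of the permutation into P by Schensted row insertion, recording in Q the position of each new cell.

Insert 4: appended to row 1. P = [[4]].
Insert 2: 2 bumps 4 from row 1; 4 starts row 2. P = [[2], [4]].
Insert 3: appended to row 1. P = [[2, 3], [4]].
Insert 1: 1 bumps 2 from row 1; 2 bumps 4 from row 2; 4 starts row 3. P = [[1, 3], [2], [4]].

So P = [[1, 3], [2], [4]], Q = [[1, 3], [2], [4]].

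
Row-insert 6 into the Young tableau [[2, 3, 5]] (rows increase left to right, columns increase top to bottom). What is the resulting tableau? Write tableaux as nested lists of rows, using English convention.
6 is larger than every entry of row 1, so it is appended to row 1. The new tableau is [[2, 3, 5, 6]].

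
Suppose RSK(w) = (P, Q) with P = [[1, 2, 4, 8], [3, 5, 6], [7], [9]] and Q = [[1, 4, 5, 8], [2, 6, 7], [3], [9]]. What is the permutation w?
Reverse the RSK construction: for i from n down to 1, find the cell of Q containing i, remove the entry at that cell from P, and reverse-bump it up through P; the value ejected from row 1 is w(i).

Step i=9: Q has 9 at row 4, column 1; remove 9 from row 4 of P and reverse-bump: 9 enters row 3 and ejects 7; 7 enters row 2 and ejects 6; 6 enters row 1 and ejects 4. So w(9) = 4. P is now [[1, 2, 6, 8], [3, 5, 7], [9]].
Step i=8: Q has 8 at row 1, column 4; remove that cell from P, ejecting 8. So w(8) = 8. P is now [[1, 2, 6], [3, 5, 7], [9]].
Step i=7: Q has 7 at row 2, column 3; remove 7 from row 2 of P and reverse-bump: 7 enters row 1 and ejects 6. So w(7) = 6. P is now [[1, 2, 7], [3, 5], [9]].
Step i=6: Q has 6 at row 2, column 2; remove 5 from row 2 of P and reverse-bump: 5 enters row 1 and ejects 2. So w(6) = 2. P is now [[1, 5, 7], [3], [9]].
Step i=5: Q has 5 at row 1, column 3; remove that cell from P, ejecting 7. So w(5) = 7. P is now [[1, 5], [3], [9]].
Step i=4: Q has 4 at row 1, column 2; remove that cell from P, ejecting 5. So w(4) = 5. P is now [[1], [3], [9]].
Step i=3: Q has 3 at row 3, column 1; remove 9 from row 3 of P and reverse-bump: 9 enters row 2 and ejects 3; 3 enters row 1 and ejects 1. So w(3) = 1. P is now [[3], [9]].
Step i=2: Q has 2 at row 2, column 1; remove 9 from row 2 of P and reverse-bump: 9 enters row 1 and ejects 3. So w(2) = 3. P is now [[9]].
Step i=1: Q has 1 at row 1, column 1; remove that cell from P, ejecting 9. So w(1) = 9. P is now [].

So w = 9 3 1 5 7 2 6 8 4.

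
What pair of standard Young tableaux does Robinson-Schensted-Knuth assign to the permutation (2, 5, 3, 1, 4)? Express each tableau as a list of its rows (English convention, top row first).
P = [[1, 3, 4], [2], [5]], Q = [[1, 2, 5], [3], [4]]

Insert each entry of the permutation into P by Schensted row insertion, recording in Q the position of each new cell.

Insert 2: appended to row 1. P = [[2]].
Insert 5: appended to row 1. P = [[2, 5]].
Insert 3: 3 bumps 5 from row 1; 5 starts row 2. P = [[2, 3], [5]].
Insert 1: 1 bumps 2 from row 1; 2 bumps 5 from row 2; 5 starts row 3. P = [[1, 3], [2], [5]].
Insert 4: appended to row 1. P = [[1, 3, 4], [2], [5]].

So P = [[1, 3, 4], [2], [5]], Q = [[1, 2, 5], [3], [4]].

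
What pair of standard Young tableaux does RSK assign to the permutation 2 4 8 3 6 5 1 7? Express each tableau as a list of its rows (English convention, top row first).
P = [[1, 3, 5, 7], [2, 6], [4], [8]], Q = [[1, 2, 3, 8], [4, 5], [6], [7]]

Insert each entry of the permutation into P by Schensted row insertion, recording in Q the position of each new cell.

Insert 2: appended to row 1. P = [[2]].
Insert 4: appended to row 1. P = [[2, 4]].
Insert 8: appended to row 1. P = [[2, 4, 8]].
Insert 3: 3 bumps 4 from row 1; 4 starts row 2. P = [[2, 3, 8], [4]].
Insert 6: 6 bumps 8 from row 1; 8 appends to row 2. P = [[2, 3, 6], [4, 8]].
Insert 5: 5 bumps 6 from row 1; 6 bumps 8 from row 2; 8 starts row 3. P = [[2, 3, 5], [4, 6], [8]].
Insert 1: 1 bumps 2 from row 1; 2 bumps 4 from row 2; 4 bumps 8 from row 3; 8 starts row 4. P = [[1, 3, 5], [2, 6], [4], [8]].
Insert 7: appended to row 1. P = [[1, 3, 5, 7], [2, 6], [4], [8]].

So P = [[1, 3, 5, 7], [2, 6], [4], [8]], Q = [[1, 2, 3, 8], [4, 5], [6], [7]].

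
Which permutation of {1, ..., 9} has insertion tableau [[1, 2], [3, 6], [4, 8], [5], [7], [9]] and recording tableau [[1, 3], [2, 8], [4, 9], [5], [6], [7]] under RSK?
9 7 8 5 4 3 1 6 2

Reverse RSK: for i = n, n-1, ..., 1, locate i in Q, remove the corresponding corner cell from P, and reverse-bump its entry up through P; the value ejected from row 1 is w(i).

So w = 9 7 8 5 4 3 1 6 2.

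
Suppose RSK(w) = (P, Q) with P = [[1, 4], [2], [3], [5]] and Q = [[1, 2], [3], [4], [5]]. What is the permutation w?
Reverse the RSK construction: for i from n down to 1, find the cell of Q containing i, remove the entry at that cell from P, and reverse-bump it up through P; the value ejected from row 1 is w(i).

Step i=5: Q has 5 at row 4, column 1; remove 5 from row 4 of P and reverse-bump: 5 enters row 3 and ejects 3; 3 enters row 2 and ejects 2; 2 enters row 1 and ejects 1. So w(5) = 1. P is now [[2, 4], [3], [5]].
Step i=4: Q has 4 at row 3, column 1; remove 5 from row 3 of P and reverse-bump: 5 enters row 2 and ejects 3; 3 enters row 1 and ejects 2. So w(4) = 2. P is now [[3, 4], [5]].
Step i=3: Q has 3 at row 2, column 1; remove 5 from row 2 of P and reverse-bump: 5 enters row 1 and ejects 4. So w(3) = 4. P is now [[3, 5]].
Step i=2: Q has 2 at row 1, column 2; remove that cell from P, ejecting 5. So w(2) = 5. P is now [[3]].
Step i=1: Q has 1 at row 1, column 1; remove that cell from P, ejecting 3. So w(1) = 3. P is now [].

So w = 3 5 4 2 1.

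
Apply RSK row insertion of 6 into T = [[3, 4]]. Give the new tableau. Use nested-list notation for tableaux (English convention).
6 is larger than every entry of row 1, so it is appended to row 1. The new tableau is [[3, 4, 6]].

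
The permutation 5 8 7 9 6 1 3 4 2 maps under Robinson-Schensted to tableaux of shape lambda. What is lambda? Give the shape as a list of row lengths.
Row-insert each entry into an empty tableau.

After inserting 5: P = [[5]].
After inserting 8: P = [[5, 8]].
After inserting 7: P = [[5, 7], [8]].
After inserting 9: P = [[5, 7, 9], [8]].
After inserting 6: P = [[5, 6, 9], [7], [8]].
After inserting 1: P = [[1, 6, 9], [5], [7], [8]].
After inserting 3: P = [[1, 3, 9], [5, 6], [7], [8]].
After inserting 4: P = [[1, 3, 4], [5, 6, 9], [7], [8]].
After inserting 2: P = [[1, 2, 4], [3, 6, 9], [5], [7], [8]].

The final insertion tableau P = [[1, 2, 4], [3, 6, 9], [5], [7], [8]] has shape [3, 3, 1, 1, 1].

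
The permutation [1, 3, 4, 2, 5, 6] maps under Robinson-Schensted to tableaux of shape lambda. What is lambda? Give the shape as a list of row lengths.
[5, 1]

Row-insert each entry into an empty tableau.

After inserting 1: P = [[1]].
After inserting 3: P = [[1, 3]].
After inserting 4: P = [[1, 3, 4]].
After inserting 2: P = [[1, 2, 4], [3]].
After inserting 5: P = [[1, 2, 4, 5], [3]].
After inserting 6: P = [[1, 2, 4, 5, 6], [3]].

The final insertion tableau P = [[1, 2, 4, 5, 6], [3]] has shape [5, 1].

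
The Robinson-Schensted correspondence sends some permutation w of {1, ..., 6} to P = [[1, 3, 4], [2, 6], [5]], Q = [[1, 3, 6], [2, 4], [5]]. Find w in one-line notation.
5 2 6 3 1 4

Reverse the RSK construction: for i from n down to 1, find the cell of Q containing i, remove the entry at that cell from P, and reverse-bump it up through P; the value ejected from row 1 is w(i).

Step i=6: Q has 6 at row 1, column 3; remove that cell from P, ejecting 4. So w(6) = 4. P is now [[1, 3], [2, 6], [5]].
Step i=5: Q has 5 at row 3, column 1; remove 5 from row 3 of P and reverse-bump: 5 enters row 2 and ejects 2; 2 enters row 1 and ejects 1. So w(5) = 1. P is now [[2, 3], [5, 6]].
Step i=4: Q has 4 at row 2, column 2; remove 6 from row 2 of P and reverse-bump: 6 enters row 1 and ejects 3. So w(4) = 3. P is now [[2, 6], [5]].
Step i=3: Q has 3 at row 1, column 2; remove that cell from P, ejecting 6. So w(3) = 6. P is now [[2], [5]].
Step i=2: Q has 2 at row 2, column 1; remove 5 from row 2 of P and reverse-bump: 5 enters row 1 and ejects 2. So w(2) = 2. P is now [[5]].
Step i=1: Q has 1 at row 1, column 1; remove that cell from P, ejecting 5. So w(1) = 5. P is now [].

So w = 5 2 6 3 1 4.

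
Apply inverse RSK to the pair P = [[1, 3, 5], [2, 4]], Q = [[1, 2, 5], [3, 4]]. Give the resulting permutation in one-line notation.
2 4 1 3 5

Reverse the RSK construction: for i from n down to 1, find the cell of Q containing i, remove the entry at that cell from P, and reverse-bump it up through P; the value ejected from row 1 is w(i).

Step i=5: Q has 5 at row 1, column 3; remove that cell from P, ejecting 5. So w(5) = 5. P is now [[1, 3], [2, 4]].
Step i=4: Q has 4 at row 2, column 2; remove 4 from row 2 of P and reverse-bump: 4 enters row 1 and ejects 3. So w(4) = 3. P is now [[1, 4], [2]].
Step i=3: Q has 3 at row 2, column 1; remove 2 from row 2 of P and reverse-bump: 2 enters row 1 and ejects 1. So w(3) = 1. P is now [[2, 4]].
Step i=2: Q has 2 at row 1, column 2; remove that cell from P, ejecting 4. So w(2) = 4. P is now [[2]].
Step i=1: Q has 1 at row 1, column 1; remove that cell from P, ejecting 2. So w(1) = 2. P is now [].

So w = 2 4 1 3 5.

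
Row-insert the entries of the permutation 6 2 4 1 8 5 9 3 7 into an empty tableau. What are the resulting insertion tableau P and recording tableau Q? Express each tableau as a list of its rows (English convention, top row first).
Insert each entry of the permutation into P by Schensted row insertion, recording in Q the position of each new cell.

After inserting 6: P = [[6]].
After inserting 2: P = [[2], [6]].
After inserting 4: P = [[2, 4], [6]].
After inserting 1: P = [[1, 4], [2], [6]].
After inserting 8: P = [[1, 4, 8], [2], [6]].
After inserting 5: P = [[1, 4, 5], [2, 8], [6]].
After inserting 9: P = [[1, 4, 5, 9], [2, 8], [6]].
After inserting 3: P = [[1, 3, 5, 9], [2, 4], [6, 8]].
After inserting 7: P = [[1, 3, 5, 7], [2, 4, 9], [6, 8]].

So P = [[1, 3, 5, 7], [2, 4, 9], [6, 8]], Q = [[1, 3, 5, 7], [2, 6, 9], [4, 8]].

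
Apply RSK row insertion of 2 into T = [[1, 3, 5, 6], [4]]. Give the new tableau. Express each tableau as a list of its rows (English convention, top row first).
[[1, 2, 5, 6], [3], [4]]

In row 1, 2 replaces 3 (the leftmost entry greater than 2); 3 is bumped to row 2. In row 2, 3 replaces 4 (the leftmost entry greater than 3); 4 is bumped to row 3. 4 starts a new row 3. The new tableau is [[1, 2, 5, 6], [3], [4]].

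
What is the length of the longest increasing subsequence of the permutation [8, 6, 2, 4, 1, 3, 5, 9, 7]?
4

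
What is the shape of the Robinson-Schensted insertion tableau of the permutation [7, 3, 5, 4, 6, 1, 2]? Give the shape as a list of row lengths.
[3, 2, 1, 1]

RSK row insertion gives P = [[1, 2, 6], [3, 4], [5], [7]], which has shape [3, 2, 1, 1].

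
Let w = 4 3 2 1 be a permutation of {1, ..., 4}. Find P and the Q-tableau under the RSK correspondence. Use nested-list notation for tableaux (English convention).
P = [[1], [2], [3], [4]], Q = [[1], [2], [3], [4]]

Insert each entry of the permutation into P by Schensted row insertion, recording in Q the position of each new cell.

Insert 4: appended to row 1. P = [[4]].
Insert 3: 3 bumps 4 from row 1; 4 starts row 2. P = [[3], [4]].
Insert 2: 2 bumps 3 from row 1; 3 bumps 4 from row 2; 4 starts row 3. P = [[2], [3], [4]].
Insert 1: 1 bumps 2 from row 1; 2 bumps 3 from row 2; 3 bumps 4 from row 3; 4 starts row 4. P = [[1], [2], [3], [4]].

So P = [[1], [2], [3], [4]], Q = [[1], [2], [3], [4]].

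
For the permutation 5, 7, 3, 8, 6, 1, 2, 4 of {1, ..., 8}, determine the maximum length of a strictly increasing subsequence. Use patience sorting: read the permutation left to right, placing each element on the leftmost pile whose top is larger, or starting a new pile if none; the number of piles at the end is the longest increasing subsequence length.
3

5: new pile. tops = [5]
7: new pile. tops = [5, 7]
3: onto pile 1 (replacing 5). tops = [3, 7]
8: new pile. tops = [3, 7, 8]
6: onto pile 2 (replacing 7). tops = [3, 6, 8]
1: onto pile 1 (replacing 3). tops = [1, 6, 8]
2: onto pile 2 (replacing 6). tops = [1, 2, 8]
4: onto pile 3 (replacing 8). tops = [1, 2, 4]

3 piles, so the longest increasing subsequence has length 3.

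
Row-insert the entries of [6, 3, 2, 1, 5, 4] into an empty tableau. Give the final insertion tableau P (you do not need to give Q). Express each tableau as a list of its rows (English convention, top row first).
Insert 6: appended to row 1. P = [[6]].
Insert 3: 3 bumps 6 from row 1; 6 starts row 2. P = [[3], [6]].
Insert 2: 2 bumps 3 from row 1; 3 bumps 6 from row 2; 6 starts row 3. P = [[2], [3], [6]].
Insert 1: 1 bumps 2 from row 1; 2 bumps 3 from row 2; 3 bumps 6 from row 3; 6 starts row 4. P = [[1], [2], [3], [6]].
Insert 5: appended to row 1. P = [[1, 5], [2], [3], [6]].
Insert 4: 4 bumps 5 from row 1; 5 appends to row 2. P = [[1, 4], [2, 5], [3], [6]].

So P = [[1, 4], [2, 5], [3], [6]].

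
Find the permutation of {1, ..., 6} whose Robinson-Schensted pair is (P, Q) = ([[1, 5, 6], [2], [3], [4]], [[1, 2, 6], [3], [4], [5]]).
4 5 3 2 1 6

Reverse the RSK construction: for i from n down to 1, find the cell of Q containing i, remove the entry at that cell from P, and reverse-bump it up through P; the value ejected from row 1 is w(i).

Step i=6: Q has 6 at row 1, column 3; remove that cell from P, ejecting 6. So w(6) = 6. P is now [[1, 5], [2], [3], [4]].
Step i=5: Q has 5 at row 4, column 1; remove 4 from row 4 of P and reverse-bump: 4 enters row 3 and ejects 3; 3 enters row 2 and ejects 2; 2 enters row 1 and ejects 1. So w(5) = 1. P is now [[2, 5], [3], [4]].
Step i=4: Q has 4 at row 3, column 1; remove 4 from row 3 of P and reverse-bump: 4 enters row 2 and ejects 3; 3 enters row 1 and ejects 2. So w(4) = 2. P is now [[3, 5], [4]].
Step i=3: Q has 3 at row 2, column 1; remove 4 from row 2 of P and reverse-bump: 4 enters row 1 and ejects 3. So w(3) = 3. P is now [[4, 5]].
Step i=2: Q has 2 at row 1, column 2; remove that cell from P, ejecting 5. So w(2) = 5. P is now [[4]].
Step i=1: Q has 1 at row 1, column 1; remove that cell from P, ejecting 4. So w(1) = 4. P is now [].

So w = 4 5 3 2 1 6.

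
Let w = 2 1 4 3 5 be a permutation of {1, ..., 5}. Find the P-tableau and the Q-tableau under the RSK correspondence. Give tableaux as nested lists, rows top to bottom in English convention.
Insert each entry of the permutation into P by Schensted row insertion, recording in Q the position of each new cell.

Insert 2: appended to row 1. P = [[2]].
Insert 1: 1 bumps 2 from row 1; 2 starts row 2. P = [[1], [2]].
Insert 4: appended to row 1. P = [[1, 4], [2]].
Insert 3: 3 bumps 4 from row 1; 4 appends to row 2. P = [[1, 3], [2, 4]].
Insert 5: appended to row 1. P = [[1, 3, 5], [2, 4]].

So P = [[1, 3, 5], [2, 4]], Q = [[1, 3, 5], [2, 4]].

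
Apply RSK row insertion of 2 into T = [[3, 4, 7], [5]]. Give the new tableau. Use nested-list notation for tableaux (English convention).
In row 1, 2 replaces 3 (the leftmost entry greater than 2); 3 is bumped to row 2. In row 2, 3 replaces 5 (the leftmost entry greater than 3); 5 is bumped to row 3. 5 starts a new row 3. The new tableau is [[2, 4, 7], [3], [5]].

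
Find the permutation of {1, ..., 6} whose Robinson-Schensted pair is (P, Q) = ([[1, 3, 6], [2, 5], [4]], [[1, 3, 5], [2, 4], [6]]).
Reverse the RSK construction: for i from n down to 1, find the cell of Q containing i, remove the entry at that cell from P, and reverse-bump it up through P; the value ejected from row 1 is w(i).

Step i=6: Q has 6 at row 3, column 1; remove 4 from row 3 of P and reverse-bump: 4 enters row 2 and ejects 2; 2 enters row 1 and ejects 1. So w(6) = 1. P is now [[2, 3, 6], [4, 5]].
Step i=5: Q has 5 at row 1, column 3; remove that cell from P, ejecting 6. So w(5) = 6. P is now [[2, 3], [4, 5]].
Step i=4: Q has 4 at row 2, column 2; remove 5 from row 2 of P and reverse-bump: 5 enters row 1 and ejects 3. So w(4) = 3. P is now [[2, 5], [4]].
Step i=3: Q has 3 at row 1, column 2; remove that cell from P, ejecting 5. So w(3) = 5. P is now [[2], [4]].
Step i=2: Q has 2 at row 2, column 1; remove 4 from row 2 of P and reverse-bump: 4 enters row 1 and ejects 2. So w(2) = 2. P is now [[4]].
Step i=1: Q has 1 at row 1, column 1; remove that cell from P, ejecting 4. So w(1) = 4. P is now [].

So w = 4 2 5 3 6 1.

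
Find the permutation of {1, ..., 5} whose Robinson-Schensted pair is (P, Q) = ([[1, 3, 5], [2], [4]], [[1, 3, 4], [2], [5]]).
4 2 3 5 1

Reverse the RSK construction: for i from n down to 1, find the cell of Q containing i, remove the entry at that cell from P, and reverse-bump it up through P; the value ejected from row 1 is w(i).

Step i=5: Q has 5 at row 3, column 1; remove 4 from row 3 of P and reverse-bump: 4 enters row 2 and ejects 2; 2 enters row 1 and ejects 1. So w(5) = 1. P is now [[2, 3, 5], [4]].
Step i=4: Q has 4 at row 1, column 3; remove that cell from P, ejecting 5. So w(4) = 5. P is now [[2, 3], [4]].
Step i=3: Q has 3 at row 1, column 2; remove that cell from P, ejecting 3. So w(3) = 3. P is now [[2], [4]].
Step i=2: Q has 2 at row 2, column 1; remove 4 from row 2 of P and reverse-bump: 4 enters row 1 and ejects 2. So w(2) = 2. P is now [[4]].
Step i=1: Q has 1 at row 1, column 1; remove that cell from P, ejecting 4. So w(1) = 4. P is now [].

So w = 4 2 3 5 1.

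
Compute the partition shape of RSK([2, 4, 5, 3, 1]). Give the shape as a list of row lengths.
Row-insert each entry into an empty tableau.

After inserting 2: P = [[2]].
After inserting 4: P = [[2, 4]].
After inserting 5: P = [[2, 4, 5]].
After inserting 3: P = [[2, 3, 5], [4]].
After inserting 1: P = [[1, 3, 5], [2], [4]].

The final insertion tableau P = [[1, 3, 5], [2], [4]] has shape [3, 1, 1].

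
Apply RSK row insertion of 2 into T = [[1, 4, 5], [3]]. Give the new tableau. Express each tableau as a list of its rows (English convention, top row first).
In row 1, 2 replaces 4 (the leftmost entry greater than 2); 4 is bumped to row 2. 4 is appended to row 2. The new tableau is [[1, 2, 5], [3, 4]].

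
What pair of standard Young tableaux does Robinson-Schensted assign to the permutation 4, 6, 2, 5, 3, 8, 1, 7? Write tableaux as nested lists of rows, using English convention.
P = [[1, 3, 7], [2, 5, 8], [4], [6]], Q = [[1, 2, 6], [3, 4, 8], [5], [7]]

Insert each entry of the permutation into P by Schensted row insertion, recording in Q the position of each new cell.

Insert 4: appended to row 1. P = [[4]].
Insert 6: appended to row 1. P = [[4, 6]].
Insert 2: 2 bumps 4 from row 1; 4 starts row 2. P = [[2, 6], [4]].
Insert 5: 5 bumps 6 from row 1; 6 appends to row 2. P = [[2, 5], [4, 6]].
Insert 3: 3 bumps 5 from row 1; 5 bumps 6 from row 2; 6 starts row 3. P = [[2, 3], [4, 5], [6]].
Insert 8: appended to row 1. P = [[2, 3, 8], [4, 5], [6]].
Insert 1: 1 bumps 2 from row 1; 2 bumps 4 from row 2; 4 bumps 6 from row 3; 6 starts row 4. P = [[1, 3, 8], [2, 5], [4], [6]].
Insert 7: 7 bumps 8 from row 1; 8 appends to row 2. P = [[1, 3, 7], [2, 5, 8], [4], [6]].

So P = [[1, 3, 7], [2, 5, 8], [4], [6]], Q = [[1, 2, 6], [3, 4, 8], [5], [7]].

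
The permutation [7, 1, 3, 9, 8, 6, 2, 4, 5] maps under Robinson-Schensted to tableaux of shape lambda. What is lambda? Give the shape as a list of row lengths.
Row-insert each entry into an empty tableau.

After inserting 7: P = [[7]].
After inserting 1: P = [[1], [7]].
After inserting 3: P = [[1, 3], [7]].
After inserting 9: P = [[1, 3, 9], [7]].
After inserting 8: P = [[1, 3, 8], [7, 9]].
After inserting 6: P = [[1, 3, 6], [7, 8], [9]].
After inserting 2: P = [[1, 2, 6], [3, 8], [7], [9]].
After inserting 4: P = [[1, 2, 4], [3, 6], [7, 8], [9]].
After inserting 5: P = [[1, 2, 4, 5], [3, 6], [7, 8], [9]].

The final insertion tableau P = [[1, 2, 4, 5], [3, 6], [7, 8], [9]] has shape [4, 2, 2, 1].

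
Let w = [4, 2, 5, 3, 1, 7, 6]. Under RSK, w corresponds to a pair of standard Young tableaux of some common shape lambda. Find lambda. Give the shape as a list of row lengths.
Row-insert each entry into an empty tableau.

After inserting 4: P = [[4]].
After inserting 2: P = [[2], [4]].
After inserting 5: P = [[2, 5], [4]].
After inserting 3: P = [[2, 3], [4, 5]].
After inserting 1: P = [[1, 3], [2, 5], [4]].
After inserting 7: P = [[1, 3, 7], [2, 5], [4]].
After inserting 6: P = [[1, 3, 6], [2, 5, 7], [4]].

The final insertion tableau P = [[1, 3, 6], [2, 5, 7], [4]] has shape [3, 3, 1].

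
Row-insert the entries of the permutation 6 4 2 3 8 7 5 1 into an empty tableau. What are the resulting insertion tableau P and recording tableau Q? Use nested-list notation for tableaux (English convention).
Insert each entry of the permutation into P by Schensted row insertion, recording in Q the position of each new cell.

Insert 6: appended to row 1. P = [[6]].
Insert 4: 4 bumps 6 from row 1; 6 starts row 2. P = [[4], [6]].
Insert 2: 2 bumps 4 from row 1; 4 bumps 6 from row 2; 6 starts row 3. P = [[2], [4], [6]].
Insert 3: appended to row 1. P = [[2, 3], [4], [6]].
Insert 8: appended to row 1. P = [[2, 3, 8], [4], [6]].
Insert 7: 7 bumps 8 from row 1; 8 appends to row 2. P = [[2, 3, 7], [4, 8], [6]].
Insert 5: 5 bumps 7 from row 1; 7 bumps 8 from row 2; 8 appends to row 3. P = [[2, 3, 5], [4, 7], [6, 8]].
Insert 1: 1 bumps 2 from row 1; 2 bumps 4 from row 2; 4 bumps 6 from row 3; 6 starts row 4. P = [[1, 3, 5], [2, 7], [4, 8], [6]].

So P = [[1, 3, 5], [2, 7], [4, 8], [6]], Q = [[1, 4, 5], [2, 6], [3, 7], [8]].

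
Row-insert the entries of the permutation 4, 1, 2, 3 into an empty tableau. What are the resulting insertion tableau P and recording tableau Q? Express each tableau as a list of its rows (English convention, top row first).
P = [[1, 2, 3], [4]], Q = [[1, 3, 4], [2]]

Insert each entry of the permutation into P by Schensted row insertion, recording in Q the position of each new cell.

Insert 4: appended to row 1. P = [[4]].
Insert 1: 1 bumps 4 from row 1; 4 starts row 2. P = [[1], [4]].
Insert 2: appended to row 1. P = [[1, 2], [4]].
Insert 3: appended to row 1. P = [[1, 2, 3], [4]].

So P = [[1, 2, 3], [4]], Q = [[1, 3, 4], [2]].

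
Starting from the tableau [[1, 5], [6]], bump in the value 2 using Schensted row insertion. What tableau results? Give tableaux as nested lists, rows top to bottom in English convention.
In row 1, 2 replaces 5 (the leftmost entry greater than 2); 5 is bumped to row 2. In row 2, 5 replaces 6 (the leftmost entry greater than 5); 6 is bumped to row 3. 6 starts a new row 3. The new tableau is [[1, 2], [5], [6]].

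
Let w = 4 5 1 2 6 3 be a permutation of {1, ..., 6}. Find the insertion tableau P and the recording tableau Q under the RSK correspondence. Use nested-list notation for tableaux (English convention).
Insert each entry of the permutation into P by Schensted row insertion, recording in Q the position of each new cell.

Insert 4: appended to row 1. P = [[4]], Q = [[1]].
Insert 5: appended to row 1. P = [[4, 5]], Q = [[1, 2]].
Insert 1: 1 bumps 4 from row 1; 4 starts row 2. P = [[1, 5], [4]], Q = [[1, 2], [3]].
Insert 2: 2 bumps 5 from row 1; 5 appends to row 2. P = [[1, 2], [4, 5]], Q = [[1, 2], [3, 4]].
Insert 6: appended to row 1. P = [[1, 2, 6], [4, 5]], Q = [[1, 2, 5], [3, 4]].
Insert 3: 3 bumps 6 from row 1; 6 appends to row 2. P = [[1, 2, 3], [4, 5, 6]], Q = [[1, 2, 5], [3, 4, 6]].

So P = [[1, 2, 3], [4, 5, 6]], Q = [[1, 2, 5], [3, 4, 6]].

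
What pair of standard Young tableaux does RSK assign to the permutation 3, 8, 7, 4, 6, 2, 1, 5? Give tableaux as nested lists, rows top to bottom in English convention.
P = [[1, 4, 5], [2, 6], [3], [7], [8]], Q = [[1, 2, 5], [3, 8], [4], [6], [7]]

Insert each entry of the permutation into P by Schensted row insertion, recording in Q the position of each new cell.

Insert 3: appended to row 1. P = [[3]].
Insert 8: appended to row 1. P = [[3, 8]].
Insert 7: 7 bumps 8 from row 1; 8 starts row 2. P = [[3, 7], [8]].
Insert 4: 4 bumps 7 from row 1; 7 bumps 8 from row 2; 8 starts row 3. P = [[3, 4], [7], [8]].
Insert 6: appended to row 1. P = [[3, 4, 6], [7], [8]].
Insert 2: 2 bumps 3 from row 1; 3 bumps 7 from row 2; 7 bumps 8 from row 3; 8 starts row 4. P = [[2, 4, 6], [3], [7], [8]].
Insert 1: 1 bumps 2 from row 1; 2 bumps 3 from row 2; 3 bumps 7 from row 3; 7 bumps 8 from row 4; 8 starts row 5. P = [[1, 4, 6], [2], [3], [7], [8]].
Insert 5: 5 bumps 6 from row 1; 6 appends to row 2. P = [[1, 4, 5], [2, 6], [3], [7], [8]].

So P = [[1, 4, 5], [2, 6], [3], [7], [8]], Q = [[1, 2, 5], [3, 8], [4], [6], [7]].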